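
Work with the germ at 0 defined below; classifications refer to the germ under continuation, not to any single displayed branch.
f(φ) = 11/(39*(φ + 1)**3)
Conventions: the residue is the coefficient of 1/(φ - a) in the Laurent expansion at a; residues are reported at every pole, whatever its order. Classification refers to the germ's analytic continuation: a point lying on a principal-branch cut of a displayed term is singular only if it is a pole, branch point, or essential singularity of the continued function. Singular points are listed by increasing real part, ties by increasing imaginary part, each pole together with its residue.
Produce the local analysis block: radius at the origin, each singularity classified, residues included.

Denominator factor (φ + 1)^3: pole of order 3 at -1, modulus 1.
The radius of convergence is the smallest modulus among the singular points: 1.
At the order-3 pole -1 set g(φ) = (φ - (-1))^3*f(φ) = 11/39.
Order-3 pole: residue = g''(a)/2; g''(-1) = 0, so the residue is 0.

Radius of convergence at 0: 1.
At -1: a pole of order 3; residue 0.


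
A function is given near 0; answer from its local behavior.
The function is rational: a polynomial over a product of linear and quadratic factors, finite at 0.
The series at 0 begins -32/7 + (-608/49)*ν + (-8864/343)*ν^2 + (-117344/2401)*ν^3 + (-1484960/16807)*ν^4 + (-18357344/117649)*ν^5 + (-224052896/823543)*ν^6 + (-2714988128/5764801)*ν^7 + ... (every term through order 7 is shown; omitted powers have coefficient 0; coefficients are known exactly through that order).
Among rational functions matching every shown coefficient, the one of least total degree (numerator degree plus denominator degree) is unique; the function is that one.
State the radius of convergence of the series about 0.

No rational of total degree below 2 reproduces all 8 coefficients; solving the [0/2] Pade equations on them gives f(ν) = -8/(3*(ν - 1)*(ν - 7/12)), whose expansion matches every shown term.
Denominator factor (ν - 7/12): pole of order 1 at 7/12, modulus 7/12.
Denominator factor (ν - 1): pole of order 1 at 1, modulus 1.
The radius of convergence is the smallest modulus among the singular points: 7/12.

The radius of convergence is 7/12.


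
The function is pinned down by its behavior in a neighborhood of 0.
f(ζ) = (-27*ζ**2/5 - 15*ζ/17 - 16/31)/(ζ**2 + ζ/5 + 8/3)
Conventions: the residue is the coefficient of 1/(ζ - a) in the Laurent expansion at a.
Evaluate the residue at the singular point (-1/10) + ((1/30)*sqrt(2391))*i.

The residue is (42/425) - ((913298/10500475)*sqrt(2391))*i.

The factor ζ**2 + ζ/5 + 8/3 splits as (ζ - a)(ζ - a') with a = (-1/10) + ((1/30)*sqrt(2391))*i, a' = (-1/10) - ((1/30)*sqrt(2391))*i. At the order-1 pole a set g(ζ) = (ζ - a)*f(ζ) = [-27*ζ**2/5 - 15*ζ/17 - 16/31] / (ζ - a').
Simple pole: residue = g(a) at a = (-1/10) + ((1/30)*sqrt(2391))*i, which is (42/425) - ((913298/10500475)*sqrt(2391))*i.


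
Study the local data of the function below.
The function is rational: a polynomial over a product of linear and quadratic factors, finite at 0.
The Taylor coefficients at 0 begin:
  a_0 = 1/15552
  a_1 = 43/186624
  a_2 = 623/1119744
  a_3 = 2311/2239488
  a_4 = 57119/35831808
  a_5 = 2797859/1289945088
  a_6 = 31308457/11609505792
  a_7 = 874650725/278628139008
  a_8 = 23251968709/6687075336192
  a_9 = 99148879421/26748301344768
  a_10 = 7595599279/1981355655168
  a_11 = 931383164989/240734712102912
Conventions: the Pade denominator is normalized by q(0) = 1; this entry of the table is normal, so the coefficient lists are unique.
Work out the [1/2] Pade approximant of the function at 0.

Taylor coefficients needed (read off): a_0 = 1/15552, a_1 = 43/186624, a_2 = 623/1119744, a_3 = 2311/2239488.
Write the denominator as Q(κ) = 1 + q1*κ + q2*κ^2. Requiring Q*f - P = O(κ^4) with deg P <= 1 kills the coefficients of κ^2..κ^3 in Q*f:
  κ^2: a_2 + q1*a_1 + q2*a_0 = 0, i.e. 623/1119744 + (43/186624)*q1 + (1/15552)*q2 = 0.
  κ^3: a_3 + q1*a_2 + q2*a_1 = 0, i.e. 2311/2239488 + (623/1119744)*q1 + (43/186624)*q2 = 0.
Solving this linear system: q1 = -12923/3618, q2 = 45005/10854.
The numerator is Q*f truncated at degree 1: P0 = a_0 = 1/15552; P1 = a_1 + q1*a_0 = 83/112534272.

The Pade approximant has numerator coefficients [1/15552, 83/112534272]; denominator coefficients [1, -12923/3618, 45005/10854].


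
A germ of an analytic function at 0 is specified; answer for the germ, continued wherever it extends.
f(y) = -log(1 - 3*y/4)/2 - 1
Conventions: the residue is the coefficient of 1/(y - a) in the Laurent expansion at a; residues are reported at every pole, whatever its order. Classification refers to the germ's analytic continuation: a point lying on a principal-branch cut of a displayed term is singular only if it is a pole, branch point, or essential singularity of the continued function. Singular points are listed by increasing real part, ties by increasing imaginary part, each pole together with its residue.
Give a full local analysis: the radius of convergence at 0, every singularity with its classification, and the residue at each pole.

Branch term (-1/2)*log(1 - y/(4/3)): its argument vanishes at y = 4/3, a logarithmic branch point, modulus 4/3.
The radius of convergence is the smallest modulus among the singular points: 4/3.

Radius of convergence at 0: 4/3.
At 4/3: a logarithmic branch point.


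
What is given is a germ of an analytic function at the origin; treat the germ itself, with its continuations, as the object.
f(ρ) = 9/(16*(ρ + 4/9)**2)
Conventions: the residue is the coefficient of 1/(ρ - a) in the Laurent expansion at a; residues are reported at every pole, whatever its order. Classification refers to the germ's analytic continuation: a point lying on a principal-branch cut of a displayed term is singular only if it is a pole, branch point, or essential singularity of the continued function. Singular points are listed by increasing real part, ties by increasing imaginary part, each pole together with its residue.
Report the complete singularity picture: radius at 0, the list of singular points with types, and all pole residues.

Denominator factor (ρ + 4/9)^2: pole of order 2 at -4/9, modulus 4/9.
The radius of convergence is the smallest modulus among the singular points: 4/9.
At the order-2 pole -4/9 set g(ρ) = (ρ - (-4/9))^2*f(ρ) = 9/16.
Order-2 pole: residue = g'(a); g'(-4/9) = 0, so the residue is 0.

Radius of convergence at 0: 4/9.
At -4/9: a pole of order 2; residue 0.


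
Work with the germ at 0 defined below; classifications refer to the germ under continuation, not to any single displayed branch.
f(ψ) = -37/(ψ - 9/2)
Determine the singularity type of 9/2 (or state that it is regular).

The point is a pole of order 1.

The denominator factor ψ - 9/2 vanishes at 9/2 and appears to the power 1; the numerator there equals -37, nonzero, and no other factor vanishes.
Hence a pole whose order is the multiplicity, 1.


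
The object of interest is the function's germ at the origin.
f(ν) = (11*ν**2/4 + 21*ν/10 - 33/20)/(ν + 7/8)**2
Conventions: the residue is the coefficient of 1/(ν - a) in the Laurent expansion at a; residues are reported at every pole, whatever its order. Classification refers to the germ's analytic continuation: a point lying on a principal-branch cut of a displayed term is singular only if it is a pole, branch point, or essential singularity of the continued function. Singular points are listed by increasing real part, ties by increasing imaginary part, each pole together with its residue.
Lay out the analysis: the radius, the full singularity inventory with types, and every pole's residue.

Radius of convergence at 0: 7/8.
At -7/8: a pole of order 2; residue -217/80.

Denominator factor (ν + 7/8)^2: pole of order 2 at -7/8, modulus 7/8.
The radius of convergence is the smallest modulus among the singular points: 7/8.
At the order-2 pole -7/8 set g(ν) = (ν - (-7/8))^2*f(ν) = 11*ν**2/4 + 21*ν/10 - 33/20.
Order-2 pole: residue = g'(a); g'(-7/8) = -217/80, so the residue is -217/80.


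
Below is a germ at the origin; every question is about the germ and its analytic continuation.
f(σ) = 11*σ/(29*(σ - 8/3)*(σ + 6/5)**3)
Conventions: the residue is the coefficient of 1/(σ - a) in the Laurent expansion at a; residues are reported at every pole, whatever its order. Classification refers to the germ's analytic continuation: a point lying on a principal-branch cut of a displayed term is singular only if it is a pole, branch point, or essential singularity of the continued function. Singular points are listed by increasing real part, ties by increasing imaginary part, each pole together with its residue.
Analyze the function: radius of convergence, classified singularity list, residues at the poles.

Radius of convergence at 0: 6/5.
At -6/5: a pole of order 3; residue -12375/707281.
At 8/3: a pole of order 1; residue 12375/707281.

Denominator factor (σ + 6/5)^3: pole of order 3 at -6/5, modulus 6/5.
Denominator factor (σ - 8/3): pole of order 1 at 8/3, modulus 8/3.
The radius of convergence is the smallest modulus among the singular points: 6/5.
At the order-3 pole -6/5 set g(σ) = (σ - (-6/5))^3*f(σ) = 11*σ/(29*(σ - 8/3)).
Order-3 pole: residue = g''(a)/2; g''(-6/5) = -24750/707281, so the residue is -12375/707281.
At the order-1 pole 8/3 set g(σ) = (σ - (8/3))*f(σ) = 11*σ/(29*(σ + 6/5)**3).
Simple pole: residue = g(a) at a = 8/3, which is 12375/707281.
List the singular points by increasing real part (a conjugate pair: the negative imaginary part first).


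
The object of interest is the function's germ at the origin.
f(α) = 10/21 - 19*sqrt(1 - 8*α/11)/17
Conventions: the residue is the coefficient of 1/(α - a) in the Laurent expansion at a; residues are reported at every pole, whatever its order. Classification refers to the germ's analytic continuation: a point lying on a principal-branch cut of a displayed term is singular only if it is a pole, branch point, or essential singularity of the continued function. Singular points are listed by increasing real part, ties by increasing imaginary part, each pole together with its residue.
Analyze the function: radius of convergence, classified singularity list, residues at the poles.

Branch term (-19/17)*sqrt(1 - α/(11/8)): its argument vanishes at α = 11/8, a square-root branch point, modulus 11/8.
The radius of convergence is the smallest modulus among the singular points: 11/8.

Radius of convergence at 0: 11/8.
At 11/8: an algebraic (square-root) branch point.


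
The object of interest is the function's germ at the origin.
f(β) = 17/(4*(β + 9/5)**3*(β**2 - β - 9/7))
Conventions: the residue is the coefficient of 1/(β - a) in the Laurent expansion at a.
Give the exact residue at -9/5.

At the order-3 pole -9/5 set g(β) = (β - (-9/5))^3*f(β) = 17/(4*(β**2 - β - 9/7)).
Order-3 pole: residue = g''(a)/2; g''(-9/5) = 792911875/283593393, so the residue is 792911875/567186786.

The residue is 792911875/567186786.


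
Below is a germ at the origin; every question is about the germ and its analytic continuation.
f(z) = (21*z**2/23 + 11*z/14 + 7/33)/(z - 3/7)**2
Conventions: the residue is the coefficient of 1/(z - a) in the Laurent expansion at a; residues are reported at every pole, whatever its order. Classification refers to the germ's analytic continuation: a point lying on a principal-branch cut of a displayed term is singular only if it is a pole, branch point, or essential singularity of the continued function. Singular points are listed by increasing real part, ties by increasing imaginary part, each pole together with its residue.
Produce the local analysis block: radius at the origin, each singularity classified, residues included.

Radius of convergence at 0: 3/7.
At 3/7: a pole of order 2; residue 505/322.

Denominator factor (z - 3/7)^2: pole of order 2 at 3/7, modulus 3/7.
The radius of convergence is the smallest modulus among the singular points: 3/7.
At the order-2 pole 3/7 set g(z) = (z - (3/7))^2*f(z) = 21*z**2/23 + 11*z/14 + 7/33.
Order-2 pole: residue = g'(a); g'(3/7) = 505/322, so the residue is 505/322.


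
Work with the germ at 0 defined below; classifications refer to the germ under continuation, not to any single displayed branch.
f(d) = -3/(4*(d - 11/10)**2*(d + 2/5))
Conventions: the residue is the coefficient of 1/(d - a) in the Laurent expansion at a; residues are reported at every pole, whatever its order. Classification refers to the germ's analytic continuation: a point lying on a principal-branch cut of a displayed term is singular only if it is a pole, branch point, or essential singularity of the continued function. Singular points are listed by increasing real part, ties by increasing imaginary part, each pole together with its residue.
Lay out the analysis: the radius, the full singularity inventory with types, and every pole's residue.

Radius of convergence at 0: 2/5.
At -2/5: a pole of order 1; residue -1/3.
At 11/10: a pole of order 2; residue 1/3.

Denominator factor (d - 11/10)^2: pole of order 2 at 11/10, modulus 11/10.
Denominator factor (d + 2/5): pole of order 1 at -2/5, modulus 2/5.
The radius of convergence is the smallest modulus among the singular points: 2/5.
At the order-1 pole -2/5 set g(d) = (d - (-2/5))*f(d) = -3/(4*(d - 11/10)**2).
Simple pole: residue = g(a) at a = -2/5, which is -1/3.
At the order-2 pole 11/10 set g(d) = (d - (11/10))^2*f(d) = -3/(4*(d + 2/5)).
Order-2 pole: residue = g'(a); g'(11/10) = 1/3, so the residue is 1/3.
List the singular points by increasing real part (a conjugate pair: the negative imaginary part first).


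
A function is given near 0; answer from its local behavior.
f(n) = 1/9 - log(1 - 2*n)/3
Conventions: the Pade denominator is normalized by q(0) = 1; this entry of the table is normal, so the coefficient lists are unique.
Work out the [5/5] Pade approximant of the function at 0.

The Pade approximant has numerator coefficients [1/9, 1/9, -136/81, 74/27, -268/189, 508/2835]; denominator coefficients [1, -5, 80/9, -20/3, 40/21, -8/63].

Taylor coefficients needed (expand at 0): a_0 = 1/9, a_1 = 2/3, a_2 = 2/3, a_3 = 8/9, a_4 = 4/3, a_5 = 32/15, a_6 = 32/9, a_7 = 128/21, a_8 = 32/3, a_9 = 512/27, a_10 = 512/15.
Write the denominator as Q(n) = 1 + q1*n + q2*n^2 + q3*n^3 + q4*n^4 + q5*n^5. Requiring Q*f - P = O(n^11) with deg P <= 5 kills the coefficients of n^6..n^10 in Q*f:
  n^6: a_6 + q1*a_5 + q2*a_4 + q3*a_3 + q4*a_2 + q5*a_1 = 0, i.e. 32/9 + (32/15)*q1 + (4/3)*q2 + (8/9)*q3 + (2/3)*q4 + (2/3)*q5 = 0.
  n^7: a_7 + q1*a_6 + q2*a_5 + q3*a_4 + q4*a_3 + q5*a_2 = 0, i.e. 128/21 + (32/9)*q1 + (32/15)*q2 + (4/3)*q3 + (8/9)*q4 + (2/3)*q5 = 0.
  n^8: a_8 + q1*a_7 + q2*a_6 + q3*a_5 + q4*a_4 + q5*a_3 = 0, i.e. 32/3 + (128/21)*q1 + (32/9)*q2 + (32/15)*q3 + (4/3)*q4 + (8/9)*q5 = 0.
  n^9: a_9 + q1*a_8 + q2*a_7 + q3*a_6 + q4*a_5 + q5*a_4 = 0, i.e. 512/27 + (32/3)*q1 + (128/21)*q2 + (32/9)*q3 + (32/15)*q4 + (4/3)*q5 = 0.
  n^10: a_10 + q1*a_9 + q2*a_8 + q3*a_7 + q4*a_6 + q5*a_5 = 0, i.e. 512/15 + (512/27)*q1 + (32/3)*q2 + (128/21)*q3 + (32/9)*q4 + (32/15)*q5 = 0.
Solving this linear system: q1 = -5, q2 = 80/9, q3 = -20/3, q4 = 40/21, q5 = -8/63.
The numerator is Q*f truncated at degree 5: P0 = a_0 = 1/9; P1 = a_1 + q1*a_0 = 1/9; P2 = a_2 + q1*a_1 + q2*a_0 = -136/81; P3 = a_3 + q1*a_2 + q2*a_1 + q3*a_0 = 74/27; P4 = a_4 + q1*a_3 + q2*a_2 + q3*a_1 + q4*a_0 = -268/189; P5 = a_5 + q1*a_4 + q2*a_3 + q3*a_2 + q4*a_1 + q5*a_0 = 508/2835.


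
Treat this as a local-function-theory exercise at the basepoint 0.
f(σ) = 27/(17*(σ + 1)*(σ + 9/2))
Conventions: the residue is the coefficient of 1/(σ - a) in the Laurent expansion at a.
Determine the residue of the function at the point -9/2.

The residue is -54/119.

At the order-1 pole -9/2 set g(σ) = (σ - (-9/2))*f(σ) = 27/(17*(σ + 1)).
Simple pole: residue = g(a) at a = -9/2, which is -54/119.


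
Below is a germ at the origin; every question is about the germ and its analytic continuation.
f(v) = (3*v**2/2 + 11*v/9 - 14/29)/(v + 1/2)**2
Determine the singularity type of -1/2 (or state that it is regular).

The denominator factor v + 1/2 vanishes at -1/2 and appears to the power 2; the numerator there equals -1501/2088, nonzero, and no other factor vanishes.
Hence a pole whose order is the multiplicity, 2.

The point is a pole of order 2.


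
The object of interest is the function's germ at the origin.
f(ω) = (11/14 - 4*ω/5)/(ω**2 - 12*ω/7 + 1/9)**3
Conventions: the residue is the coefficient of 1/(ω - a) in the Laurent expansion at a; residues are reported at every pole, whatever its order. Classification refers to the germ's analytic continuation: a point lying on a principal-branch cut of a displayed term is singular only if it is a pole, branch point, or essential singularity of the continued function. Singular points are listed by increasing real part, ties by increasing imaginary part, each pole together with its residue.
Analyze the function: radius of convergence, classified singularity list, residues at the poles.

Denominator factor (ω**2 - 12*ω/7 + 1/9)^3: discriminant 1100/441, real irrational roots 6/7 + (5/21)*sqrt(11) and 6/7 - (5/21)*sqrt(11); poles of order 3, moduli 6/7 + (5/21)*sqrt(11) and 6/7 - (5/21)*sqrt(11).
The radius of convergence is the smallest modulus among the singular points: 6/7 - (5/21)*sqrt(11).
The factor ω**2 - 12*ω/7 + 1/9 splits as (ω - a)(ω - a') with a = 6/7 - (5/21)*sqrt(11), a' = 6/7 + (5/21)*sqrt(11). At the order-3 pole a set g(ω) = (ω - a)^3*f(ω) = [11/14 - 4*ω/5] / (ω - a')^3.
Order-3 pole: residue = g''(a)/2; g''(6/7 - (5/21)*sqrt(11)) = -(12252303/332750000)*sqrt(11), so the residue is -(12252303/665500000)*sqrt(11).
The factor ω**2 - 12*ω/7 + 1/9 splits as (ω - a)(ω - a') with a = 6/7 + (5/21)*sqrt(11), a' = 6/7 - (5/21)*sqrt(11). At the order-3 pole a set g(ω) = (ω - a)^3*f(ω) = [11/14 - 4*ω/5] / (ω - a')^3.
Order-3 pole: residue = g''(a)/2; g''(6/7 + (5/21)*sqrt(11)) = (12252303/332750000)*sqrt(11), so the residue is (12252303/665500000)*sqrt(11).
List the singular points by increasing real part (a conjugate pair: the negative imaginary part first).

Radius of convergence at 0: 6/7 - (5/21)*sqrt(11).
At 6/7 - (5/21)*sqrt(11): a pole of order 3; residue -(12252303/665500000)*sqrt(11).
At 6/7 + (5/21)*sqrt(11): a pole of order 3; residue (12252303/665500000)*sqrt(11).


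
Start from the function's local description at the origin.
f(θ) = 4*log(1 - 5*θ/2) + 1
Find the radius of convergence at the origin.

Branch term (4)*log(1 - θ/(2/5)): its argument vanishes at θ = 2/5, a logarithmic branch point, modulus 2/5.
The radius of convergence is the smallest modulus among the singular points: 2/5.

The radius of convergence is 2/5.


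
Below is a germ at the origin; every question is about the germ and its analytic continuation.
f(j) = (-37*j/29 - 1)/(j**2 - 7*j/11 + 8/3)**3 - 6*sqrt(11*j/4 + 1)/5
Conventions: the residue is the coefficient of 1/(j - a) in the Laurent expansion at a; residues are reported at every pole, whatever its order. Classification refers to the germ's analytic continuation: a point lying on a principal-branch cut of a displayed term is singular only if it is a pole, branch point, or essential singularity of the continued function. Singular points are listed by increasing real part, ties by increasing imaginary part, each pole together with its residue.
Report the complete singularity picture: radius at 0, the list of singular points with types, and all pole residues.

Radius of convergence at 0: 4/11.
At -4/11: an algebraic (square-root) branch point.
At (7/22) - ((5/66)*sqrt(447))*i: a pole of order 3; residue -((354590379/299782878125)*sqrt(447))*i.
At (7/22) + ((5/66)*sqrt(447))*i: a pole of order 3; residue ((354590379/299782878125)*sqrt(447))*i.

Denominator factor (j**2 - 7*j/11 + 8/3)^3: discriminant -3725/363, complex-conjugate roots (7/22) + ((5/66)*sqrt(447))*i and (7/22) - ((5/66)*sqrt(447))*i; poles of order 3, moduli (2/3)*sqrt(6) and (2/3)*sqrt(6).
Branch term (-6/5)*sqrt(1 - j/(-4/11)): its argument vanishes at j = -4/11, a square-root branch point, modulus 4/11.
The radius of convergence is the smallest modulus among the singular points: 4/11.
The branch term is analytic at (7/22) - ((5/66)*sqrt(447))*i and contributes nothing to the residue; only the rational part matters.
The factor j**2 - 7*j/11 + 8/3 splits as (j - a)(j - a') with a = (7/22) - ((5/66)*sqrt(447))*i, a' = (7/22) + ((5/66)*sqrt(447))*i. At the order-3 pole a set g(j) = (j - a)^3*(rational part) = [-37*j/29 - 1] / (j - a')^3.
Order-3 pole: residue = g''(a)/2; g''((7/22) - ((5/66)*sqrt(447))*i) = -((709180758/299782878125)*sqrt(447))*i, so the residue is -((354590379/299782878125)*sqrt(447))*i.
The branch term is analytic at (7/22) + ((5/66)*sqrt(447))*i and contributes nothing to the residue; only the rational part matters.
The factor j**2 - 7*j/11 + 8/3 splits as (j - a)(j - a') with a = (7/22) + ((5/66)*sqrt(447))*i, a' = (7/22) - ((5/66)*sqrt(447))*i. At the order-3 pole a set g(j) = (j - a)^3*(rational part) = [-37*j/29 - 1] / (j - a')^3.
Order-3 pole: residue = g''(a)/2; g''((7/22) + ((5/66)*sqrt(447))*i) = ((709180758/299782878125)*sqrt(447))*i, so the residue is ((354590379/299782878125)*sqrt(447))*i.
List the singular points by increasing real part (a conjugate pair: the negative imaginary part first).


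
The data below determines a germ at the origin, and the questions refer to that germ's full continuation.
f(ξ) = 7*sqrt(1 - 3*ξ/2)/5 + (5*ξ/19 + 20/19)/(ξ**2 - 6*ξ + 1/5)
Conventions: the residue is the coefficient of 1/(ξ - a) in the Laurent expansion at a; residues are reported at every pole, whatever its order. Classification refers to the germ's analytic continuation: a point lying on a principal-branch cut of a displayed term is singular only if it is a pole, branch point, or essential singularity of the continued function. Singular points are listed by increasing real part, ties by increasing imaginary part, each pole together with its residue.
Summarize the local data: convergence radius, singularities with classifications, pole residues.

Denominator factor (ξ**2 - 6*ξ + 1/5): discriminant 176/5, real irrational roots 3 + (2/5)*sqrt(55) and 3 - (2/5)*sqrt(55); poles of order 1, moduli 3 + (2/5)*sqrt(55) and 3 - (2/5)*sqrt(55).
Branch term (7/5)*sqrt(1 - ξ/(2/3)): its argument vanishes at ξ = 2/3, a square-root branch point, modulus 2/3.
The radius of convergence is the smallest modulus among the singular points: 3 - (2/5)*sqrt(55).
The branch term is analytic at 3 - (2/5)*sqrt(55) and contributes nothing to the residue; only the rational part matters.
The factor ξ**2 - 6*ξ + 1/5 splits as (ξ - a)(ξ - a') with a = 3 - (2/5)*sqrt(55), a' = 3 + (2/5)*sqrt(55). At the order-1 pole a set g(ξ) = (ξ - a)*(rational part) = [5*ξ/19 + 20/19] / (ξ - a').
Simple pole: residue = g(a) at a = 3 - (2/5)*sqrt(55), which is 5/38 - (35/836)*sqrt(55).
The branch term is analytic at 3 + (2/5)*sqrt(55) and contributes nothing to the residue; only the rational part matters.
The factor ξ**2 - 6*ξ + 1/5 splits as (ξ - a)(ξ - a') with a = 3 + (2/5)*sqrt(55), a' = 3 - (2/5)*sqrt(55). At the order-1 pole a set g(ξ) = (ξ - a)*(rational part) = [5*ξ/19 + 20/19] / (ξ - a').
Simple pole: residue = g(a) at a = 3 + (2/5)*sqrt(55), which is 5/38 + (35/836)*sqrt(55).
List the singular points by increasing real part (a conjugate pair: the negative imaginary part first).

Radius of convergence at 0: 3 - (2/5)*sqrt(55).
At 3 - (2/5)*sqrt(55): a pole of order 1; residue 5/38 - (35/836)*sqrt(55).
At 2/3: an algebraic (square-root) branch point.
At 3 + (2/5)*sqrt(55): a pole of order 1; residue 5/38 + (35/836)*sqrt(55).


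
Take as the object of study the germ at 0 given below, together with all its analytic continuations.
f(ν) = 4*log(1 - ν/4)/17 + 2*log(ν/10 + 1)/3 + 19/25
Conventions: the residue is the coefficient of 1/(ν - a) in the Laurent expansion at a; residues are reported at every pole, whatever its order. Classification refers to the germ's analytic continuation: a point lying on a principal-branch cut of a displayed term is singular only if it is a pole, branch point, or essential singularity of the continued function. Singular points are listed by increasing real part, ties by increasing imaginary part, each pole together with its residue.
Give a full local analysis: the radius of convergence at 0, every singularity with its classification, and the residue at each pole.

Radius of convergence at 0: 4.
At -10: a logarithmic branch point.
At 4: a logarithmic branch point.

Branch term (4/17)*log(1 - ν/(4)): its argument vanishes at ν = 4, a logarithmic branch point, modulus 4.
Branch term (2/3)*log(1 - ν/(-10)): its argument vanishes at ν = -10, a logarithmic branch point, modulus 10.
The radius of convergence is the smallest modulus among the singular points: 4.
List the singular points by increasing real part (a conjugate pair: the negative imaginary part first).


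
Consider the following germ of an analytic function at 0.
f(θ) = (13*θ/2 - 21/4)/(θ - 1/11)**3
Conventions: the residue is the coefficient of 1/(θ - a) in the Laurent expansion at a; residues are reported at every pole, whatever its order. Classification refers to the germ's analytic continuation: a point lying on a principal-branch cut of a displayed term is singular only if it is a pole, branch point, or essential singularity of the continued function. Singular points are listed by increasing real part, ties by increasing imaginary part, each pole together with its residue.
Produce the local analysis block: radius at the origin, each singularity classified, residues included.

Denominator factor (θ - 1/11)^3: pole of order 3 at 1/11, modulus 1/11.
The radius of convergence is the smallest modulus among the singular points: 1/11.
At the order-3 pole 1/11 set g(θ) = (θ - (1/11))^3*f(θ) = 13*θ/2 - 21/4.
Order-3 pole: residue = g''(a)/2; g''(1/11) = 0, so the residue is 0.

Radius of convergence at 0: 1/11.
At 1/11: a pole of order 3; residue 0.


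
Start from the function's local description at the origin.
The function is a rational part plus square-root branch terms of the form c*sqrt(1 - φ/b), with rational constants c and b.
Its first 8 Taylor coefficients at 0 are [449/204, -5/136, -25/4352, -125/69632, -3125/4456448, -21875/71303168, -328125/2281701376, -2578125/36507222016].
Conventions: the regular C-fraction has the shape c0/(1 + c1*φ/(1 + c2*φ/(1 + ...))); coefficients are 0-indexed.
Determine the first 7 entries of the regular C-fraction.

Taylor coefficients (read off): a_0 = 449/204, a_1 = -5/136, a_2 = -25/4352, a_3 = -125/69632, a_4 = -3125/4456448, a_5 = -21875/71303168, a_6 = -328125/2281701376.
c0 = a_0 = 449/204. Peel one level at a time: if S = 1 + c*φ/S' with S'(0) = 1, then c is the φ-coefficient of S and S' = c*φ/(S - 1).
S_1 = c0/f = 1 + (15/898)*φ + (37275/12902464)*φ^2 + ...; c1 = 15/898.
S_2 = c1*φ/(S_1 - 1) = 1 + (-2485/14368)*φ + (-25/1024)*φ^2 + ...; c2 = -2485/14368.
S_3 = c2*φ/(S_2 - 1) = 1 + (-2245/15904)*φ + (-6117625/252937216)*φ^2 + ...; c3 = -2245/15904.
S_4 = c3*φ/(S_3 - 1) = 1 + (-2725/15904)*φ + (-25/1024)*φ^2 + ...; c4 = -2725/15904.
S_5 = c4*φ/(S_4 - 1) = 1 + (-497/3488)*φ + (-294721/12166144)*φ^2 + ...; c5 = -497/3488.
S_6 = c5*φ/(S_5 - 1) = 1 + (-593/3488)*φ + ...; c6 = -593/3488.

The regular C-fraction coefficients are [449/204, 15/898, -2485/14368, -2245/15904, -2725/15904, -497/3488, -593/3488].


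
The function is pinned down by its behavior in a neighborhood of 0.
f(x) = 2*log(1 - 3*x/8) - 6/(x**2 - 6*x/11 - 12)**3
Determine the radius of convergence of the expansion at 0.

The radius of convergence is 8/3.

Denominator factor (x**2 - 6*x/11 - 12)^3: discriminant 5844/121, real irrational roots 3/11 + (1/11)*sqrt(1461) and 3/11 - (1/11)*sqrt(1461); poles of order 3, moduli 3/11 + (1/11)*sqrt(1461) and -3/11 + (1/11)*sqrt(1461).
Branch term (2)*log(1 - x/(8/3)): its argument vanishes at x = 8/3, a logarithmic branch point, modulus 8/3.
The radius of convergence is the smallest modulus among the singular points: 8/3.


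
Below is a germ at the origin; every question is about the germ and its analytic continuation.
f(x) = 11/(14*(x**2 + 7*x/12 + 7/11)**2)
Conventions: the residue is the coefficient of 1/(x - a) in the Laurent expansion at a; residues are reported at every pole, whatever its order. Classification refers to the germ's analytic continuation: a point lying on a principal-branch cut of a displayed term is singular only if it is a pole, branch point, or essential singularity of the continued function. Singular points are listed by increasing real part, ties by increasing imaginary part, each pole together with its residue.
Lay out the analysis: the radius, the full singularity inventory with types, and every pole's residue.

Denominator factor (x**2 + 7*x/12 + 7/11)^2: discriminant -3493/1584, complex-conjugate roots (-7/24) + ((1/264)*sqrt(38423))*i and (-7/24) - ((1/264)*sqrt(38423))*i; poles of order 2, moduli (1/11)*sqrt(77) and (1/11)*sqrt(77).
The radius of convergence is the smallest modulus among the singular points: (1/11)*sqrt(77).
The factor x**2 + 7*x/12 + 7/11 splits as (x - a)(x - a') with a = (-7/24) - ((1/264)*sqrt(38423))*i, a' = (-7/24) + ((1/264)*sqrt(38423))*i. At the order-2 pole a set g(x) = (x - a)^2*f(x) = [11/14] / (x - a')^2.
Order-2 pole: residue = g'(a); g'((-7/24) - ((1/264)*sqrt(38423))*i) = ((209088/85407343)*sqrt(38423))*i, so the residue is ((209088/85407343)*sqrt(38423))*i.
The factor x**2 + 7*x/12 + 7/11 splits as (x - a)(x - a') with a = (-7/24) + ((1/264)*sqrt(38423))*i, a' = (-7/24) - ((1/264)*sqrt(38423))*i. At the order-2 pole a set g(x) = (x - a)^2*f(x) = [11/14] / (x - a')^2.
Order-2 pole: residue = g'(a); g'((-7/24) + ((1/264)*sqrt(38423))*i) = -((209088/85407343)*sqrt(38423))*i, so the residue is -((209088/85407343)*sqrt(38423))*i.
List the singular points by increasing real part (a conjugate pair: the negative imaginary part first).

Radius of convergence at 0: (1/11)*sqrt(77).
At (-7/24) - ((1/264)*sqrt(38423))*i: a pole of order 2; residue ((209088/85407343)*sqrt(38423))*i.
At (-7/24) + ((1/264)*sqrt(38423))*i: a pole of order 2; residue -((209088/85407343)*sqrt(38423))*i.


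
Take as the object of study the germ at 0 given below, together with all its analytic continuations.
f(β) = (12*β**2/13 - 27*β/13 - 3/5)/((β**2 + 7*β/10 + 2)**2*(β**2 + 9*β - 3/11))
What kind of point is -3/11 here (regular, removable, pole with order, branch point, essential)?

Denominator factors: β**2 + 9*β - 3/11 = -321/121 at β = -3/11; β**2 + 7*β/10 + 2 = 2279/1210 at β = -3/11 — none vanishes.
So the germ continues analytically to -3/11.

The point is a regular point.


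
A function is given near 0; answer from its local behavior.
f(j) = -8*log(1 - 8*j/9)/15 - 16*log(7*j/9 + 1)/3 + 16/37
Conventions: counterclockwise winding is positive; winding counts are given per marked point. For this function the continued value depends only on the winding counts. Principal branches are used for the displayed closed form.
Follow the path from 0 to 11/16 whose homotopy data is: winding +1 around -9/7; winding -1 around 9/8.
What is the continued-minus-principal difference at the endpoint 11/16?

Continued minus principal equals -(48/5)*pi*i.

The rational part is single-valued and drops out of the difference; each branch term changes only by its own monodromy.
(-16/3)*log(1 - j/(-9/7)): each positive loop around -9/7 adds 2*pi*i to the log, so winding +1 contributes (-16/3)*(1)*2*pi*i = -(32/3)*pi*i.
(-8/15)*log(1 - j/(9/8)): each positive loop around 9/8 adds 2*pi*i to the log, so winding -1 contributes (-8/15)*(-1)*2*pi*i = (16/15)*pi*i.
Summing the contributions at j = 11/16 gives -(48/5)*pi*i.


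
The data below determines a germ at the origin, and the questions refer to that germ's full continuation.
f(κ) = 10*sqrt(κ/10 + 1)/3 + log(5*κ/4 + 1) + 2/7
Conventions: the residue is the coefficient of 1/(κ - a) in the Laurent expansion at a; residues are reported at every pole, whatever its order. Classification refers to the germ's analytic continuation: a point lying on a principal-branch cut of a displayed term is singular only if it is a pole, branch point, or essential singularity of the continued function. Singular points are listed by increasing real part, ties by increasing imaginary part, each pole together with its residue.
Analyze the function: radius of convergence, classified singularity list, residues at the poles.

Branch term (10/3)*sqrt(1 - κ/(-10)): its argument vanishes at κ = -10, a square-root branch point, modulus 10.
Branch term (1)*log(1 - κ/(-4/5)): its argument vanishes at κ = -4/5, a logarithmic branch point, modulus 4/5.
The radius of convergence is the smallest modulus among the singular points: 4/5.
List the singular points by increasing real part (a conjugate pair: the negative imaginary part first).

Radius of convergence at 0: 4/5.
At -10: an algebraic (square-root) branch point.
At -4/5: a logarithmic branch point.


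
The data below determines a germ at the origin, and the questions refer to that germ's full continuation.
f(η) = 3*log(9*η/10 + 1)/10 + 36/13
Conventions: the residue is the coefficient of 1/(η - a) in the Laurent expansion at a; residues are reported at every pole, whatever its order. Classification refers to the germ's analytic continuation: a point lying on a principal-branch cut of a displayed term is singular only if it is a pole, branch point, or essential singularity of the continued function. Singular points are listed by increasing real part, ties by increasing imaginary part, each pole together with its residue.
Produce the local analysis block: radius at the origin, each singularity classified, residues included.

Radius of convergence at 0: 10/9.
At -10/9: a logarithmic branch point.

Branch term (3/10)*log(1 - η/(-10/9)): its argument vanishes at η = -10/9, a logarithmic branch point, modulus 10/9.
The radius of convergence is the smallest modulus among the singular points: 10/9.


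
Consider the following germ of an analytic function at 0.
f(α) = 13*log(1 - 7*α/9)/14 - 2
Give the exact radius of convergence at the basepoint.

The radius of convergence is 9/7.

Branch term (13/14)*log(1 - α/(9/7)): its argument vanishes at α = 9/7, a logarithmic branch point, modulus 9/7.
The radius of convergence is the smallest modulus among the singular points: 9/7.


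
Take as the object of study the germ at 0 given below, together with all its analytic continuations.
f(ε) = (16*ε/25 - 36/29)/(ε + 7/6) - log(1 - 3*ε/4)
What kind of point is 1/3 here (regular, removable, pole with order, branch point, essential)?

Denominator factors: ε + 7/6 = 3/2 at ε = 1/3 — none vanishes.
Branch term log(1 - ε/(4/3)): argument at 1/3 is 3/4, nonzero, so 1/3 is not its branch point (a point on a principal cut is still regular for the continued germ).
So the germ continues analytically to 1/3.

The point is a regular point.


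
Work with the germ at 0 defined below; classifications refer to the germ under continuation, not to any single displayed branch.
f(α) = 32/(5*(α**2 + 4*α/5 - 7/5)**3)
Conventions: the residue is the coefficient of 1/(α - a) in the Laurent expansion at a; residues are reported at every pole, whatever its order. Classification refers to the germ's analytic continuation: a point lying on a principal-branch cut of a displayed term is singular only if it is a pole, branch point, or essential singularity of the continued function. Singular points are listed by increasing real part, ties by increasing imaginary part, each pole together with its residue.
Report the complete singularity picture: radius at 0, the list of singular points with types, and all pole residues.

Denominator factor (α**2 + 4*α/5 - 7/5)^3: discriminant 156/25, real irrational roots -2/5 + (1/5)*sqrt(39) and -2/5 - (1/5)*sqrt(39); poles of order 3, moduli -2/5 + (1/5)*sqrt(39) and 2/5 + (1/5)*sqrt(39).
The radius of convergence is the smallest modulus among the singular points: -2/5 + (1/5)*sqrt(39).
The factor α**2 + 4*α/5 - 7/5 splits as (α - a)(α - a') with a = -2/5 - (1/5)*sqrt(39), a' = -2/5 + (1/5)*sqrt(39). At the order-3 pole a set g(α) = (α - a)^3*f(α) = [32/5] / (α - a')^3.
Order-3 pole: residue = g''(a)/2; g''(-2/5 - (1/5)*sqrt(39)) = -(2500/19773)*sqrt(39), so the residue is -(1250/19773)*sqrt(39).
The factor α**2 + 4*α/5 - 7/5 splits as (α - a)(α - a') with a = -2/5 + (1/5)*sqrt(39), a' = -2/5 - (1/5)*sqrt(39). At the order-3 pole a set g(α) = (α - a)^3*f(α) = [32/5] / (α - a')^3.
Order-3 pole: residue = g''(a)/2; g''(-2/5 + (1/5)*sqrt(39)) = (2500/19773)*sqrt(39), so the residue is (1250/19773)*sqrt(39).
List the singular points by increasing real part (a conjugate pair: the negative imaginary part first).

Radius of convergence at 0: -2/5 + (1/5)*sqrt(39).
At -2/5 - (1/5)*sqrt(39): a pole of order 3; residue -(1250/19773)*sqrt(39).
At -2/5 + (1/5)*sqrt(39): a pole of order 3; residue (1250/19773)*sqrt(39).


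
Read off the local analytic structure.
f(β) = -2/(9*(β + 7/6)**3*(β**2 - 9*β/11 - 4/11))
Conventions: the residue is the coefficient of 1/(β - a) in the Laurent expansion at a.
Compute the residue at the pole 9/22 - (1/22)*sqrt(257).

The residue is 55061424/461889917 + (974962560/118705708669)*sqrt(257).

The factor β**2 - 9*β/11 - 4/11 splits as (β - a)(β - a') with a = 9/22 - (1/22)*sqrt(257), a' = 9/22 + (1/22)*sqrt(257). At the order-1 pole a set g(β) = (β - a)*f(β) = [-2/(9*(β + 7/6)**3)] / (β - a').
Simple pole: residue = g(a) at a = 9/22 - (1/22)*sqrt(257), which is 55061424/461889917 + (974962560/118705708669)*sqrt(257).


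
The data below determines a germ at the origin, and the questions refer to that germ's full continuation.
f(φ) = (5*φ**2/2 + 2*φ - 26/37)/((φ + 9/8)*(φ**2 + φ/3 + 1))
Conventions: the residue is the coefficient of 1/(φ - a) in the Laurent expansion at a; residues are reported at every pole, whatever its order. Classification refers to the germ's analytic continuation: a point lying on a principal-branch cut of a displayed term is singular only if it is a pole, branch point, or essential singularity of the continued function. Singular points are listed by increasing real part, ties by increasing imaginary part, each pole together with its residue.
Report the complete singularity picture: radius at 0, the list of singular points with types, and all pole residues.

Denominator factor (φ + 9/8): pole of order 1 at -9/8, modulus 9/8.
Denominator factor (φ**2 + φ/3 + 1): discriminant -35/9, complex-conjugate roots (-1/6) + ((1/6)*sqrt(35))*i and (-1/6) - ((1/6)*sqrt(35))*i; poles of order 1, moduli 1 and 1.
The radius of convergence is the smallest modulus among the singular points: 1.
At the order-1 pole -9/8 set g(φ) = (φ - (-9/8))*f(φ) = (5*φ**2/2 + 2*φ - 26/37)/(φ**2 + φ/3 + 1).
Simple pole: residue = g(a) at a = -9/8, which is 91/814.
The factor φ**2 + φ/3 + 1 splits as (φ - a)(φ - a') with a = (-1/6) - ((1/6)*sqrt(35))*i, a' = (-1/6) + ((1/6)*sqrt(35))*i. At the order-1 pole a set g(φ) = (φ - a)*f(φ) = [(5*φ**2/2 + 2*φ - 26/37)/(φ + 9/8)] / (φ - a').
Simple pole: residue = g(a) at a = (-1/6) - ((1/6)*sqrt(35))*i, which is (486/407) - ((274/2849)*sqrt(35))*i.
The factor φ**2 + φ/3 + 1 splits as (φ - a)(φ - a') with a = (-1/6) + ((1/6)*sqrt(35))*i, a' = (-1/6) - ((1/6)*sqrt(35))*i. At the order-1 pole a set g(φ) = (φ - a)*f(φ) = [(5*φ**2/2 + 2*φ - 26/37)/(φ + 9/8)] / (φ - a').
Simple pole: residue = g(a) at a = (-1/6) + ((1/6)*sqrt(35))*i, which is (486/407) + ((274/2849)*sqrt(35))*i.
List the singular points by increasing real part (a conjugate pair: the negative imaginary part first).

Radius of convergence at 0: 1.
At -9/8: a pole of order 1; residue 91/814.
At (-1/6) - ((1/6)*sqrt(35))*i: a pole of order 1; residue (486/407) - ((274/2849)*sqrt(35))*i.
At (-1/6) + ((1/6)*sqrt(35))*i: a pole of order 1; residue (486/407) + ((274/2849)*sqrt(35))*i.


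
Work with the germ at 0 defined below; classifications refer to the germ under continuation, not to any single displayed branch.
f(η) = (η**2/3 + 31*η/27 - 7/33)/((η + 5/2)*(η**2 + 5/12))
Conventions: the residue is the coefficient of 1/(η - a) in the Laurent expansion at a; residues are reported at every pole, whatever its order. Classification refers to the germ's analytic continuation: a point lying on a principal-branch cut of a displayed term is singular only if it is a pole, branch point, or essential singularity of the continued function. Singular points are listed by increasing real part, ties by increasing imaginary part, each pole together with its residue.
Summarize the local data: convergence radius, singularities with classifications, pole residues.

Denominator factor (η**2 + 5/12): discriminant -5/3, complex-conjugate roots ((1/6)*sqrt(15))*i and -((1/6)*sqrt(15))*i; poles of order 1, moduli (1/6)*sqrt(15) and (1/6)*sqrt(15).
Denominator factor (η + 5/2): pole of order 1 at -5/2, modulus 5/2.
The radius of convergence is the smallest modulus among the singular points: (1/6)*sqrt(15).
At the order-1 pole -5/2 set g(η) = (η - (-5/2))*f(η) = (η**2/3 + 31*η/27 - 7/33)/(η**2 + 5/12).
Simple pole: residue = g(a) at a = -5/2, which is -1187/7920.
The factor η**2 + 5/12 splits as (η - a)(η - a') with a = -((1/6)*sqrt(15))*i, a' = ((1/6)*sqrt(15))*i. At the order-1 pole a set g(η) = (η - a)*f(η) = [(η**2/3 + 31*η/27 - 7/33)/(η + 5/2)] / (η - a').
Simple pole: residue = g(a) at a = -((1/6)*sqrt(15))*i, which is (3827/15840) - ((569/47520)*sqrt(15))*i.
The factor η**2 + 5/12 splits as (η - a)(η - a') with a = ((1/6)*sqrt(15))*i, a' = -((1/6)*sqrt(15))*i. At the order-1 pole a set g(η) = (η - a)*f(η) = [(η**2/3 + 31*η/27 - 7/33)/(η + 5/2)] / (η - a').
Simple pole: residue = g(a) at a = ((1/6)*sqrt(15))*i, which is (3827/15840) + ((569/47520)*sqrt(15))*i.
List the singular points by increasing real part (a conjugate pair: the negative imaginary part first).

Radius of convergence at 0: (1/6)*sqrt(15).
At -5/2: a pole of order 1; residue -1187/7920.
At -((1/6)*sqrt(15))*i: a pole of order 1; residue (3827/15840) - ((569/47520)*sqrt(15))*i.
At ((1/6)*sqrt(15))*i: a pole of order 1; residue (3827/15840) + ((569/47520)*sqrt(15))*i.
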